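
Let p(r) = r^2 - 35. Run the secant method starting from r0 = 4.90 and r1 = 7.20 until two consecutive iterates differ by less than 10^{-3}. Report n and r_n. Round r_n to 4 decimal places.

p(4.90) = -10.990000, p(7.20) = 16.840000
r2 = 7.200000 − 16.840000·(2.300000)/(27.830000) = 5.808264;  |Δ| = 1.391736
p(5.808264) = -1.264064
r3 = 5.808264 − (-1.264064)·(-1.391736)/(-18.104064) = 5.905438;  |Δ| = 0.097174
p(5.905438) = -0.125798
r4 = 5.905438 − (-0.125798)·(0.097174)/(1.138266) = 5.916178;  |Δ| = 0.010739
p(5.916178) = 0.001159
r5 = 5.916178 − 0.001159·(0.010739)/(0.126957) = 5.916080;  |Δ| = 0.000098
|r5 − r4| = 0.000098 < 10^{-3}

n = 5, r_n = 5.9161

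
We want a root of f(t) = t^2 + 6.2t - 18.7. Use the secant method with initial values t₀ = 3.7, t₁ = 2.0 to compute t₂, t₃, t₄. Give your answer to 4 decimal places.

2.1933, 2.2213, 2.2207

f(3.7) = 17.930000, f(2.0) = -2.300000
t₂ = 2.000000 − (-2.300000)·(2.000000 − 3.700000) / (-2.300000 − 17.930000) = 2.000000 − (3.910000)/(-20.230000) = 2.193277
f(2.193277) = -0.291215
t₃ = 2.193277 − (-0.291215)·(2.193277 − 2.000000) / (-0.291215 − (-2.300000)) = 2.193277 − (-0.056285)/(2.008785) = 2.221297
f(2.221297) = 0.006201
t₄ = 2.221297 − 0.006201·(2.221297 − 2.193277) / (0.006201 − (-0.291215)) = 2.221297 − (0.000174)/(0.297416) = 2.220713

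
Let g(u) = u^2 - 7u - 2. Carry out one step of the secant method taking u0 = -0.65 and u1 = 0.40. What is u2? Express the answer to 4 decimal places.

g(-0.65) = 2.972500, g(0.40) = -4.640000
u2 = 0.400000 − (-4.640000)·(0.400000 − (-0.650000)) / (-4.640000 − 2.972500) = 0.400000 − (-4.872000)/(-7.612500) = -0.240000

-0.2400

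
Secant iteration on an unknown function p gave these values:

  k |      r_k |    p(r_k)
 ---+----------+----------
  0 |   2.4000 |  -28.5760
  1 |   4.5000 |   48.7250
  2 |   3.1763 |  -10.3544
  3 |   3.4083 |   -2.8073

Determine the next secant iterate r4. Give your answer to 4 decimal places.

r4 = 3.4083 − (-2.8073)·(3.4083 − 3.1763) / (-2.8073 − (-10.3544))
   = 3.4083 − (-0.651294)/(7.547100) = 3.494597

3.4946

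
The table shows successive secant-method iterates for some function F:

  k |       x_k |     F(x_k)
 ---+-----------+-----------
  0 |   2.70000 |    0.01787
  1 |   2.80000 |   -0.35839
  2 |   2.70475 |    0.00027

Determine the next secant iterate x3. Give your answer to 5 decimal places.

x3 = 2.70475 − 0.00027·(2.70475 − 2.80000) / (0.00027 − (-0.35839))
   = 2.70475 − (-0.0000257)/(0.3586600) = 2.7048217

2.70482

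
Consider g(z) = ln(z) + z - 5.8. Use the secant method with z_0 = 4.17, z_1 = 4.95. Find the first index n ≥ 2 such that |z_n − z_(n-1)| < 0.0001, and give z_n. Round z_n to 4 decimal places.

n = 4, z_n = 4.3336

g(4.17) = -0.202084, g(4.95) = 0.749388
z_2 = 4.950000 − 0.749388·(0.780000)/(0.951472) = 4.335665;  |Δ| = 0.614335
g(4.335665) = 0.002540
z_3 = 4.335665 − 0.002540·(-0.614335)/(-0.746848) = 4.333576;  |Δ| = 0.002089
g(4.333576) = -0.000031
z_4 = 4.333576 − (-0.000031)·(-0.002089)/(-0.002571) = 4.333601;  |Δ| = 0.000025
|z_4 − z_3| = 0.000025 < 0.0001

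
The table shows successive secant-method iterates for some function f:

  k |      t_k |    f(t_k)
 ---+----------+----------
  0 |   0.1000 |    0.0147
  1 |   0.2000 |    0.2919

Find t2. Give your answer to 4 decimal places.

t2 = 0.2000 − 0.2919·(0.2000 − 0.1000) / (0.2919 − 0.0147)
   = 0.2000 − (0.029190)/(0.277200) = 0.094697

0.0947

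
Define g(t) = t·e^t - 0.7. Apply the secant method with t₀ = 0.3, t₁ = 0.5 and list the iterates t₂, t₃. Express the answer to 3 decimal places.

g(0.3) = -0.29504, g(0.5) = 0.12436
t₂ = 0.50000 − 0.12436·(0.50000 − 0.30000) / (0.12436 − (-0.29504)) = 0.50000 − (0.02487)/(0.41940) = 0.44070
g(0.44070) = -0.01525
t₃ = 0.44070 − (-0.01525)·(0.44070 − 0.50000) / (-0.01525 − 0.12436) = 0.44070 − (0.00090)/(-0.13961) = 0.44717

0.441, 0.447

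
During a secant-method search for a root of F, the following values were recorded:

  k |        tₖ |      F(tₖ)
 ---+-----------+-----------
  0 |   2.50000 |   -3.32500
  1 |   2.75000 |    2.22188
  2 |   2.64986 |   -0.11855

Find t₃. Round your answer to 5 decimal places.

t₃ = 2.64986 − (-0.11855)·(2.64986 − 2.75000) / (-0.11855 − 2.22188)
   = 2.64986 − (0.0118716)/(-2.3404300) = 2.6549324

2.65493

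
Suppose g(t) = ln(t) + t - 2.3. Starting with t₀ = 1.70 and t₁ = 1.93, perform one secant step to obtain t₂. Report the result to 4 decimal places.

g(1.70) = -0.069372, g(1.93) = 0.287520
t₂ = 1.930000 − 0.287520·(1.930000 − 1.700000) / (0.287520 − (-0.069372)) = 1.930000 − (0.066130)/(0.356892) = 1.744707

1.7447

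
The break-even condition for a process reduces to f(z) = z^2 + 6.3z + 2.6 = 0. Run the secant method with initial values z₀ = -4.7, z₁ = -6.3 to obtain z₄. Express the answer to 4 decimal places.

f(-4.7) = -4.920000, f(-6.3) = 2.600000
z₂ = -6.300000 − 2.600000·(-6.300000 − (-4.700000)) / (2.600000 − (-4.920000)) = -6.300000 − (-4.160000)/(7.520000) = -5.746809
f(-5.746809) = -0.579086
z₃ = -5.746809 − (-0.579086)·(-5.746809 − (-6.300000)) / (-0.579086 − 2.600000) = -5.746809 − (-0.320345)/(-3.179086) = -5.847575
f(-5.847575) = -0.045589
z₄ = -5.847575 − (-0.045589)·(-5.847575 − (-5.746809)) / (-0.045589 − (-0.579086)) = -5.847575 − (0.004594)/(0.533496) = -5.856186

-5.8562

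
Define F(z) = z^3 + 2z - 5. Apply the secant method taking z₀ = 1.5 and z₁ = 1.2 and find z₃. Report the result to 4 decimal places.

1.3291

F(1.5) = 1.375000, F(1.2) = -0.872000
z₂ = 1.200000 − (-0.872000)·(1.200000 − 1.500000) / (-0.872000 − 1.375000) = 1.200000 − (0.261600)/(-2.247000) = 1.316422
F(1.316422) = -0.085841
z₃ = 1.316422 − (-0.085841)·(1.316422 − 1.200000) / (-0.085841 − (-0.872000)) = 1.316422 − (-0.009994)/(0.786159) = 1.329134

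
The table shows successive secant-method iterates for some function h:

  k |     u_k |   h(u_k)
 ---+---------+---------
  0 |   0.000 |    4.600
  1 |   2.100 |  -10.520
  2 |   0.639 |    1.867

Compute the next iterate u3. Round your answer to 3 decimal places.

u3 = 0.639 − 1.867·(0.639 − 2.100) / (1.867 − (-10.520))
   = 0.639 − (-2.72769)/(12.38700) = 0.85921

0.859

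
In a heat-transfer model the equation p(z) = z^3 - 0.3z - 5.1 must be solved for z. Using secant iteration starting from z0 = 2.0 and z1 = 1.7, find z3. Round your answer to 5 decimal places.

1.77983

p(2.0) = 2.3000000, p(1.7) = -0.6970000
z2 = 1.7000000 − (-0.6970000)·(1.7000000 − 2.0000000) / (-0.6970000 − 2.3000000) = 1.7000000 − (0.2091000)/(-2.9970000) = 1.7697698
p(1.7697698) = -0.0878615
z3 = 1.7697698 − (-0.0878615)·(1.7697698 − 1.7000000) / (-0.0878615 − (-0.6970000)) = 1.7697698 − (-0.0061301)/(0.6091385) = 1.7798333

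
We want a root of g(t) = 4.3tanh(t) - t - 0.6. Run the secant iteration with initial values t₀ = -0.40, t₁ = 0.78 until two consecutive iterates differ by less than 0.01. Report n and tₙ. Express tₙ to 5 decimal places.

n = 5, tₙ = 0.18451

g(-0.40) = -1.8337805, g(0.78) = 1.4266388
t₂ = 0.7800000 − 1.4266388·(1.1800000)/(3.2604194) = 0.2636757;  |Δ| = 0.5163243
g(0.2636757) = 0.2445646
t₃ = 0.2636757 − 0.2445646·(-0.5163243)/(-1.1820743) = 0.1568511;  |Δ| = 0.1068246
g(0.1568511) = -0.0878687
t₄ = 0.1568511 − (-0.0878687)·(-0.1068246)/(-0.3324333) = 0.1850869;  |Δ| = 0.0282359
g(0.1850869) = 0.0018215
t₅ = 0.1850869 − 0.0018215·(0.0282359)/(0.0896902) = 0.1845135;  |Δ| = 0.0005734
|t₅ − t₄| = 0.0005734 < 0.01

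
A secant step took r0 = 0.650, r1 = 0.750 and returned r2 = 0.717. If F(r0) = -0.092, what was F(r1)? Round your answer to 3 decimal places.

0.045

The secant line through (0.650, -0.092) and (0.750, F(r1)) crosses zero at r2 = 0.717.
So (0.650, -0.092), (0.750, F(r1)), (0.717, 0) are collinear:
F(r1) = -0.092 · (0.750 − 0.717) / (0.650 − 0.717) = -0.092 · (0.03300)/(-0.06700) = 0.04531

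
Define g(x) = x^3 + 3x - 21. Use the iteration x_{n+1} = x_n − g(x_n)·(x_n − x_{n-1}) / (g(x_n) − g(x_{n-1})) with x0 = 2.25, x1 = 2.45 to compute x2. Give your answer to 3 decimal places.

g(2.25) = -2.85938, g(2.45) = 1.05613
x2 = 2.45000 − 1.05613·(2.45000 − 2.25000) / (1.05613 − (-2.85938)) = 2.45000 − (0.21123)/(3.91550) = 2.39605

2.396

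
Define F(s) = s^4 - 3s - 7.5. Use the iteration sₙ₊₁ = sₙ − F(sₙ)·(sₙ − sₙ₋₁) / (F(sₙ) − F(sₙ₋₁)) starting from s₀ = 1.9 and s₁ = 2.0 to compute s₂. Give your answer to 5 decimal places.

F(1.9) = -0.1679000, F(2.0) = 2.5000000
s₂ = 2.0000000 − 2.5000000·(2.0000000 − 1.9000000) / (2.5000000 − (-0.1679000)) = 2.0000000 − (0.2500000)/(2.6679000) = 1.9062933

1.90629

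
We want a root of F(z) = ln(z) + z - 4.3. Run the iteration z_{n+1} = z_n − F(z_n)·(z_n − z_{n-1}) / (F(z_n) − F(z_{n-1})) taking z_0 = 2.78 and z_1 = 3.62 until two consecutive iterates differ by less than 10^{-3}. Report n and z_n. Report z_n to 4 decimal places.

F(2.78) = -0.497549, F(3.62) = 0.606474
z_2 = 3.620000 − 0.606474·(0.840000)/(1.104023) = 3.158562;  |Δ| = 0.461438
F(3.158562) = 0.008679
z_3 = 3.158562 − 0.008679·(-0.461438)/(-0.597795) = 3.151863;  |Δ| = 0.006699
F(3.151863) = -0.000144
z_4 = 3.151863 − (-0.000144)·(-0.006699)/(-0.008822) = 3.151972;  |Δ| = 0.000109
|z_4 − z_3| = 0.000109 < 10^{-3}

n = 4, z_n = 3.1520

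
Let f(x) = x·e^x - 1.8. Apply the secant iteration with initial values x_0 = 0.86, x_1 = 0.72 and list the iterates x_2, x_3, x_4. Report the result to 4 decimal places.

f(0.86) = 0.232318, f(0.72) = -0.320808
x_2 = 0.720000 − (-0.320808)·(0.720000 − 0.860000) / (-0.320808 − 0.232318) = 0.720000 − (0.044913)/(-0.553126) = 0.801199
f(0.801199) = -0.014761
x_3 = 0.801199 − (-0.014761)·(0.801199 − 0.720000) / (-0.014761 − (-0.320808)) = 0.801199 − (-0.001199)/(0.306047) = 0.805115
f(0.805115) = 0.001005
x_4 = 0.805115 − 0.001005·(0.805115 − 0.801199) / (0.001005 − (-0.014761)) = 0.805115 − (0.000004)/(0.015766) = 0.804865

0.8012, 0.8051, 0.8049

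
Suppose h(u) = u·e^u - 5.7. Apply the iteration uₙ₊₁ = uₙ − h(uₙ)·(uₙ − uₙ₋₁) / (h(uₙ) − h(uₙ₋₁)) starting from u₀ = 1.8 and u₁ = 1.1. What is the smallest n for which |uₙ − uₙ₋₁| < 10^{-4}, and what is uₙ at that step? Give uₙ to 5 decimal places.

n = 6, uₙ = 1.40233

h(1.8) = 5.1893654, h(1.1) = -2.3954174
u₂ = 1.1000000 − (-2.3954174)·(-0.7000000)/(-7.5847828) = 1.3210732;  |Δ| = 0.2210732
h(1.3210732) = -0.7493562
u₃ = 1.3210732 − (-0.7493562)·(0.2210732)/(1.6460612) = 1.4217150;  |Δ| = 0.1006418
h(1.4217150) = 0.1919022
u₄ = 1.4217150 − 0.1919022·(0.1006418)/(0.9412584) = 1.4011963;  |Δ| = 0.0205187
h(1.4011963) = -0.0110670
u₅ = 1.4011963 − (-0.0110670)·(-0.0205187)/(-0.2029692) = 1.4023151;  |Δ| = 0.0011188
h(1.4023151) = -0.0001513
u₆ = 1.4023151 − (-0.0001513)·(0.0011188)/(0.0109157) = 1.4023306;  |Δ| = 0.0000155
|u₆ − u₅| = 0.0000155 < 10^{-4}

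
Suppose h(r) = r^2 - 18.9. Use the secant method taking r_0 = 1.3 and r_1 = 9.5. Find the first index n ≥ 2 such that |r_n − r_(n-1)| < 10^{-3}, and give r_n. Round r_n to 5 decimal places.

n = 7, r_n = 4.34741

h(1.3) = -17.2100000, h(9.5) = 71.3500000
r_2 = 9.5000000 − 71.3500000·(8.2000000)/(88.5600000) = 2.8935185;  |Δ| = 6.6064815
h(2.8935185) = -10.5275506
r_3 = 2.8935185 − (-10.5275506)·(-6.6064815)/(-81.8775506) = 3.7429585;  |Δ| = 0.8494400
h(3.7429585) = -4.8902614
r_4 = 3.7429585 − (-4.8902614)·(0.8494400)/(5.6372892) = 4.4798346;  |Δ| = 0.7368761
h(4.4798346) = 1.1689185
r_5 = 4.4798346 − 1.1689185·(0.7368761)/(6.0591799) = 4.3376788;  |Δ| = 0.1421559
h(4.3376788) = -0.0845430
r_6 = 4.3376788 − (-0.0845430)·(-0.1421559)/(-1.2534614) = 4.3472668;  |Δ| = 0.0095881
h(4.3472668) = -0.0012711
r_7 = 4.3472668 − (-0.0012711)·(0.0095881)/(0.0832719) = 4.3474132;  |Δ| = 0.0001464
|r_7 − r_6| = 0.0001464 < 10^{-3}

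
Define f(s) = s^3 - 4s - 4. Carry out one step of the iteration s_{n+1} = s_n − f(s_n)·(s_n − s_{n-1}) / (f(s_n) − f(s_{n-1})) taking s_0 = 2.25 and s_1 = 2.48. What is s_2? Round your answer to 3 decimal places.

2.376

f(2.25) = -1.60938, f(2.48) = 1.33299
s_2 = 2.48000 − 1.33299·(2.48000 − 2.25000) / (1.33299 − (-1.60938)) = 2.48000 − (0.30659)/(2.94237) = 2.37580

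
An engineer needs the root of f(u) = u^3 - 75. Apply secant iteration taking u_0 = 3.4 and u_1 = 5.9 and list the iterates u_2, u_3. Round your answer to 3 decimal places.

3.937, 4.127

f(3.4) = -35.69600, f(5.9) = 130.37900
u_2 = 5.90000 − 130.37900·(5.90000 − 3.40000) / (130.37900 − (-35.69600)) = 5.90000 − (325.94750)/(166.07500) = 3.93735
f(3.93735) = -13.96046
u_3 = 3.93735 − (-13.96046)·(3.93735 − 5.90000) / (-13.96046 − 130.37900) = 3.93735 − (27.39953)/(-144.33946) = 4.12717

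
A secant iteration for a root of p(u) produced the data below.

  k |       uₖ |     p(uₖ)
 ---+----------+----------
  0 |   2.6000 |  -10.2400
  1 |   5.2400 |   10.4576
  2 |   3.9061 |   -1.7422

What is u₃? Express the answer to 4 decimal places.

4.0966

u₃ = 3.9061 − (-1.7422)·(3.9061 − 5.2400) / (-1.7422 − 10.4576)
   = 3.9061 − (2.323921)/(-12.199800) = 4.096588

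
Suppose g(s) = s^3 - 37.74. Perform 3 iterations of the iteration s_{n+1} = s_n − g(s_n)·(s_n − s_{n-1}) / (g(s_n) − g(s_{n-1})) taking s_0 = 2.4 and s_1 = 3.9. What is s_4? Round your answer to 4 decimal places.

g(2.4) = -23.916000, g(3.9) = 21.579000
s_2 = 3.900000 − 21.579000·(3.900000 − 2.400000) / (21.579000 − (-23.916000)) = 3.900000 − (32.368500)/(45.495000) = 3.188526
g(3.188526) = -5.323212
s_3 = 3.188526 − (-5.323212)·(3.188526 − 3.900000) / (-5.323212 − 21.579000) = 3.188526 − (3.787326)/(-26.902212) = 3.329307
g(3.329307) = -0.836998
s_4 = 3.329307 − (-0.836998)·(3.329307 − 3.188526) / (-0.836998 − (-5.323212)) = 3.329307 − (-0.117834)/(4.486215) = 3.355573

3.3556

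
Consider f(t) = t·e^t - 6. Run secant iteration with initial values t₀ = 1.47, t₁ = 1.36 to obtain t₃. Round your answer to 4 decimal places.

f(1.47) = 0.393376, f(1.36) = -0.701177
t₂ = 1.360000 − (-0.701177)·(1.360000 − 1.470000) / (-0.701177 − 0.393376) = 1.360000 − (0.077129)/(-1.094553) = 1.430467
f(1.430467) = -0.019720
t₃ = 1.430467 − (-0.019720)·(1.430467 − 1.360000) / (-0.019720 − (-0.701177)) = 1.430467 − (-0.001390)/(0.681457) = 1.432506

1.4325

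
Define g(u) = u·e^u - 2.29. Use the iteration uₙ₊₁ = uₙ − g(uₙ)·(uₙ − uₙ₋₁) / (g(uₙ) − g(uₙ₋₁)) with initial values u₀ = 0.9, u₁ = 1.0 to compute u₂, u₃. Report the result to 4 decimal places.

g(0.9) = -0.076357, g(1.0) = 0.428282
u₂ = 1.000000 − 0.428282·(1.000000 − 0.900000) / (0.428282 − (-0.076357)) = 1.000000 − (0.042828)/(0.504639) = 0.915131
g(0.915131) = -0.004824
u₃ = 0.915131 − (-0.004824)·(0.915131 − 1.000000) / (-0.004824 − 0.428282) = 0.915131 − (0.000409)/(-0.433106) = 0.916076

0.9151, 0.9161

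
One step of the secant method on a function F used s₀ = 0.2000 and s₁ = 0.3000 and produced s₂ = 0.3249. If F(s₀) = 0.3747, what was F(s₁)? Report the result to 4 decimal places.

0.0747

The secant line through (0.2000, 0.3747) and (0.3000, F(s₁)) crosses zero at s₂ = 0.3249.
So (0.2000, 0.3747), (0.3000, F(s₁)), (0.3249, 0) are collinear:
F(s₁) = 0.3747 · (0.3000 − 0.3249) / (0.2000 − 0.3249) = 0.3747 · (-0.024900)/(-0.124900) = 0.074700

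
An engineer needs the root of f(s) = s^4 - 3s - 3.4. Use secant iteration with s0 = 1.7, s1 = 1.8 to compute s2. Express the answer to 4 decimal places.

f(1.7) = -0.147900, f(1.8) = 1.697600
s2 = 1.800000 − 1.697600·(1.800000 − 1.700000) / (1.697600 − (-0.147900)) = 1.800000 − (0.169760)/(1.845500) = 1.708014

1.7080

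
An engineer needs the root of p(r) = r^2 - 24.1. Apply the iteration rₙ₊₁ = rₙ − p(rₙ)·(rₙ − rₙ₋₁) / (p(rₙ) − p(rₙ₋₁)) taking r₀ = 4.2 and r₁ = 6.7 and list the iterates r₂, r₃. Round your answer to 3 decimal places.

4.793, 4.891

p(4.2) = -6.46000, p(6.7) = 20.79000
r₂ = 6.70000 − 20.79000·(6.70000 − 4.20000) / (20.79000 − (-6.46000)) = 6.70000 − (51.97500)/(27.25000) = 4.79266
p(4.79266) = -1.13040
r₃ = 4.79266 − (-1.13040)·(4.79266 − 6.70000) / (-1.13040 − 20.79000) = 4.79266 − (2.15607)/(-21.92040) = 4.89102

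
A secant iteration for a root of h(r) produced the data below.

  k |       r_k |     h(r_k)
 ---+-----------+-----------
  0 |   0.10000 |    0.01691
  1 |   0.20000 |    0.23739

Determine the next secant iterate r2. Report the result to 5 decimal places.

0.09233

r2 = 0.20000 − 0.23739·(0.20000 − 0.10000) / (0.23739 − 0.01691)
   = 0.20000 − (0.0237390)/(0.2204800) = 0.0923304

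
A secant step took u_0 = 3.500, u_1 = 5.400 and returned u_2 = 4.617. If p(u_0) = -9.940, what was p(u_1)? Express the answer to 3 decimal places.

The secant line through (3.500, -9.940) and (5.400, p(u_1)) crosses zero at u_2 = 4.617.
So (3.500, -9.940), (5.400, p(u_1)), (4.617, 0) are collinear:
p(u_1) = -9.940 · (5.400 − 4.617) / (3.500 − 4.617) = -9.940 · (0.78300)/(-1.11700) = 6.96779

6.968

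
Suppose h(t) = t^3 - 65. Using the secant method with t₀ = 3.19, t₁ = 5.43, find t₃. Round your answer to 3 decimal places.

h(3.19) = -32.53824, h(5.43) = 95.10301
t₂ = 5.43000 − 95.10301·(5.43000 − 3.19000) / (95.10301 − (-32.53824)) = 5.43000 − (213.03074)/(127.64125) = 3.76102
h(3.76102) = -11.79937
t₃ = 3.76102 − (-11.79937)·(3.76102 − 5.43000) / (-11.79937 − 95.10301) = 3.76102 − (19.69291)/(-106.90237) = 3.94523

3.945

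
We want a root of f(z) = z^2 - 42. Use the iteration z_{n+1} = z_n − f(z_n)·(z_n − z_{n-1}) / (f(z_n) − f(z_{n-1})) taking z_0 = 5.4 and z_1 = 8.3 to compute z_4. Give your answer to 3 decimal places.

6.481

f(5.4) = -12.84000, f(8.3) = 26.89000
z_2 = 8.30000 − 26.89000·(8.30000 − 5.40000) / (26.89000 − (-12.84000)) = 8.30000 − (77.98100)/(39.73000) = 6.33723
f(6.33723) = -1.83956
z_3 = 6.33723 − (-1.83956)·(6.33723 − 8.30000) / (-1.83956 − 26.89000) = 6.33723 − (3.61065)/(-28.72956) = 6.46290
f(6.46290) = -0.23088
z_4 = 6.46290 − (-0.23088)·(6.46290 − 6.33723) / (-0.23088 − (-1.83956)) = 6.46290 − (-0.02902)/(1.60868) = 6.48094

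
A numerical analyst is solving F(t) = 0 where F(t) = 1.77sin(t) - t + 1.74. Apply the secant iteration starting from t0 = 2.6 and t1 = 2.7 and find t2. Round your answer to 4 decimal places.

F(2.6) = 0.052437, F(2.7) = -0.203538
t2 = 2.700000 − (-0.203538)·(2.700000 − 2.600000) / (-0.203538 − 0.052437) = 2.700000 − (-0.020354)/(-0.255975) = 2.620485

2.6205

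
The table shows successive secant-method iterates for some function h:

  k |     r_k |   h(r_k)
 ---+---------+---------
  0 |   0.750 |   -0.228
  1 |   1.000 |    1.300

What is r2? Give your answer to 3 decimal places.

0.787

r2 = 1.000 − 1.300·(1.000 − 0.750) / (1.300 − (-0.228))
   = 1.000 − (0.32500)/(1.52800) = 0.78730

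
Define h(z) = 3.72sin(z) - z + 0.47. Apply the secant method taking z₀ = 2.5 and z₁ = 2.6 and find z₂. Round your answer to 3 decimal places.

h(2.5) = 0.19632, h(2.6) = -0.21233
z₂ = 2.60000 − (-0.21233)·(2.60000 − 2.50000) / (-0.21233 − 0.19632) = 2.60000 − (-0.02123)/(-0.40865) = 2.54804

2.548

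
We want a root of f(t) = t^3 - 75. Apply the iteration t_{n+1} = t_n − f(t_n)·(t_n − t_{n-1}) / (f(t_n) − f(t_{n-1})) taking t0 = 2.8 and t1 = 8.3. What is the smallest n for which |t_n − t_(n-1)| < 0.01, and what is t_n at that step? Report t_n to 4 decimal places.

n = 7, t_n = 4.2172

f(2.8) = -53.048000, f(8.3) = 496.787000
t2 = 8.300000 − 496.787000·(5.500000)/(549.835000) = 3.330639;  |Δ| = 4.969361
f(3.330639) = -38.052695
t3 = 3.330639 − (-38.052695)·(-4.969361)/(-534.839695) = 3.684199;  |Δ| = 0.353559
f(3.684199) = -24.993199
t4 = 3.684199 − (-24.993199)·(0.353559)/(13.059497) = 4.360839;  |Δ| = 0.676640
f(4.360839) = 7.929691
t5 = 4.360839 − 7.929691·(0.676640)/(32.922889) = 4.197865;  |Δ| = 0.162973
f(4.197865) = -1.024901
t6 = 4.197865 − (-1.024901)·(-0.162973)/(-8.954592) = 4.216519;  |Δ| = 0.018653
f(4.216519) = -0.034391
t7 = 4.216519 − (-0.034391)·(0.018653)/(0.990510) = 4.217166;  |Δ| = 0.000648
|t7 − t6| = 0.000648 < 0.01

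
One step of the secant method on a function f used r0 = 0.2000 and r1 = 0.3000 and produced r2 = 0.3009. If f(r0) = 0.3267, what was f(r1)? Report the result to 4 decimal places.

0.0029

The secant line through (0.2000, 0.3267) and (0.3000, f(r1)) crosses zero at r2 = 0.3009.
So (0.2000, 0.3267), (0.3000, f(r1)), (0.3009, 0) are collinear:
f(r1) = 0.3267 · (0.3000 − 0.3009) / (0.2000 − 0.3009) = 0.3267 · (-0.000900)/(-0.100900) = 0.002914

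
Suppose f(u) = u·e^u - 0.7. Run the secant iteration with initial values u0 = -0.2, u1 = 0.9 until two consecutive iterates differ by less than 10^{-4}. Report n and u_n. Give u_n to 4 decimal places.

n = 7, u_n = 0.4475

f(-0.2) = -0.863746, f(0.9) = 1.513643
u2 = 0.900000 − 1.513643·(1.100000)/(2.377389) = 0.199649;  |Δ| = 0.700351
f(0.199649) = -0.456234
u3 = 0.199649 − (-0.456234)·(-0.700351)/(-1.969877) = 0.361854;  |Δ| = 0.162205
f(0.361854) = -0.180382
u4 = 0.361854 − (-0.180382)·(0.162205)/(0.275852) = 0.467921;  |Δ| = 0.106067
f(0.467921) = 0.047116
u5 = 0.467921 − 0.047116·(0.106067)/(0.227498) = 0.445954;  |Δ| = 0.021967
f(0.445954) = -0.003429
u6 = 0.445954 − (-0.003429)·(-0.021967)/(-0.050545) = 0.447444;  |Δ| = 0.001490
f(0.447444) = -0.000059
u7 = 0.447444 − (-0.000059)·(0.001490)/(0.003370) = 0.447470;  |Δ| = 0.000026
|u7 − u6| = 0.000026 < 10^{-4}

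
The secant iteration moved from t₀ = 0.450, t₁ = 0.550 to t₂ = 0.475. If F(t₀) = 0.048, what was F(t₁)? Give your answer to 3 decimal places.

The secant line through (0.450, 0.048) and (0.550, F(t₁)) crosses zero at t₂ = 0.475.
So (0.450, 0.048), (0.550, F(t₁)), (0.475, 0) are collinear:
F(t₁) = 0.048 · (0.550 − 0.475) / (0.450 − 0.475) = 0.048 · (0.07500)/(-0.02500) = -0.14400

-0.144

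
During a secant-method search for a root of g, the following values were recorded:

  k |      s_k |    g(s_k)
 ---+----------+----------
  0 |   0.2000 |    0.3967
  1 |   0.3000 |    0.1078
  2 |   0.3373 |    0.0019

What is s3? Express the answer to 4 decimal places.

0.3380

s3 = 0.3373 − 0.0019·(0.3373 − 0.3000) / (0.0019 − 0.1078)
   = 0.3373 − (0.000071)/(-0.105900) = 0.337969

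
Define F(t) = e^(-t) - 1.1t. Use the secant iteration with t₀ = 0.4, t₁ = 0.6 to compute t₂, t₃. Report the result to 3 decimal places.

0.535, 0.533

F(0.4) = 0.23032, F(0.6) = -0.11119
t₂ = 0.60000 − (-0.11119)·(0.60000 − 0.40000) / (-0.11119 − 0.23032) = 0.60000 − (-0.02224)/(-0.34151) = 0.53488
F(0.53488) = -0.00264
t₃ = 0.53488 − (-0.00264)·(0.53488 − 0.60000) / (-0.00264 − (-0.11119)) = 0.53488 − (0.00017)/(0.10855) = 0.53330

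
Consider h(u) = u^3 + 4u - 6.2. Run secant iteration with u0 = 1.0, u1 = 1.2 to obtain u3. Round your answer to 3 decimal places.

h(1.0) = -1.20000, h(1.2) = 0.32800
u2 = 1.20000 − 0.32800·(1.20000 − 1.00000) / (0.32800 − (-1.20000)) = 1.20000 − (0.06560)/(1.52800) = 1.15707
h(1.15707) = -0.02264
u3 = 1.15707 − (-0.02264)·(1.15707 − 1.20000) / (-0.02264 − 0.32800) = 1.15707 − (0.00097)/(-0.35064) = 1.15984

1.160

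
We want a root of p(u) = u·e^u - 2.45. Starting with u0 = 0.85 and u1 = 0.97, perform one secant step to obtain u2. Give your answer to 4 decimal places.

p(0.85) = -0.461300, p(0.97) = 0.108806
u2 = 0.970000 − 0.108806·(0.970000 − 0.850000) / (0.108806 − (-0.461300)) = 0.970000 − (0.013057)/(0.570106) = 0.947098

0.9471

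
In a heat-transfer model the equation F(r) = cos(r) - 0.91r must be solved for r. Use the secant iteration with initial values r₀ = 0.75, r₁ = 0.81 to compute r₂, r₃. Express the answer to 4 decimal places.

0.7805, 0.7807

F(0.75) = 0.049189, F(0.81) = -0.047602
r₂ = 0.810000 − (-0.047602)·(0.810000 − 0.750000) / (-0.047602 − 0.049189) = 0.810000 − (-0.002856)/(-0.096790) = 0.780492
F(0.780492) = 0.000320
r₃ = 0.780492 − 0.000320·(0.780492 − 0.810000) / (0.000320 − (-0.047602)) = 0.780492 − (-0.000009)/(0.047921) = 0.780689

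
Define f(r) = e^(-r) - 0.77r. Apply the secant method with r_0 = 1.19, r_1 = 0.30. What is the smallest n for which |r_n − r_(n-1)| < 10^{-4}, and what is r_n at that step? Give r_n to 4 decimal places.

f(1.19) = -0.612079, f(0.30) = 0.509818
r_2 = 0.300000 − 0.509818·(-0.890000)/(1.121897) = 0.704438;  |Δ| = 0.404438
f(0.704438) = -0.048031
r_3 = 0.704438 − (-0.048031)·(0.404438)/(-0.557850) = 0.669616;  |Δ| = 0.034823
f(0.669616) = -0.003699
r_4 = 0.669616 − (-0.003699)·(-0.034823)/(0.044332) = 0.666710;  |Δ| = 0.002906
f(0.666710) = 0.000028
r_5 = 0.666710 − 0.000028·(-0.002906)/(0.003727) = 0.666732;  |Δ| = 0.000022
|r_5 − r_4| = 0.000022 < 10^{-4}

n = 5, r_n = 0.6667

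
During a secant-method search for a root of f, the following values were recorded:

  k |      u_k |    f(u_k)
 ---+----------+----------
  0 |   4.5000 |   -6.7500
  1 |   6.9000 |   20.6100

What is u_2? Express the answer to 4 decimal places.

u_2 = 6.9000 − 20.6100·(6.9000 − 4.5000) / (20.6100 − (-6.7500))
   = 6.9000 − (49.464000)/(27.360000) = 5.092105

5.0921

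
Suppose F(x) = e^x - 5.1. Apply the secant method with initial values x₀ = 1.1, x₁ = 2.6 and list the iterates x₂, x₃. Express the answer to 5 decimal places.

F(1.1) = -2.0958340, F(2.6) = 8.3637380
x₂ = 2.6000000 − 8.3637380·(2.6000000 − 1.1000000) / (8.3637380 − (-2.0958340)) = 2.6000000 − (12.5456071)/(10.4595720) = 1.4005621
F(1.4005621) = -1.0425200
x₃ = 1.4005621 − (-1.0425200)·(1.4005621 − 2.6000000) / (-1.0425200 − 8.3637380) = 1.4005621 − (1.2504379)/(-9.4062580) = 1.5334989

1.40056, 1.53350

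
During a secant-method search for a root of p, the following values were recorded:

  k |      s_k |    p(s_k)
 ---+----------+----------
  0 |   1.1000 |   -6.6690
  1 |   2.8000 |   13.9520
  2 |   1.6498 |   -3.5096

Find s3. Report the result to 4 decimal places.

1.8810

s3 = 1.6498 − (-3.5096)·(1.6498 − 2.8000) / (-3.5096 − 13.9520)
   = 1.6498 − (4.036742)/(-17.461600) = 1.880978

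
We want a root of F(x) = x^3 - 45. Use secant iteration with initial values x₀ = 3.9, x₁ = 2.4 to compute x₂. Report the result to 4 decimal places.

3.4279

F(3.9) = 14.319000, F(2.4) = -31.176000
x₂ = 2.400000 − (-31.176000)·(2.400000 − 3.900000) / (-31.176000 − 14.319000) = 2.400000 − (46.764000)/(-45.495000) = 3.427893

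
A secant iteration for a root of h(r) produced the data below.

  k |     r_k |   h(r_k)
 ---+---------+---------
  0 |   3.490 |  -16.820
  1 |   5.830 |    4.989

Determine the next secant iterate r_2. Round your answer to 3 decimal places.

5.295

r_2 = 5.830 − 4.989·(5.830 − 3.490) / (4.989 − (-16.820))
   = 5.830 − (11.67426)/(21.80900) = 5.29470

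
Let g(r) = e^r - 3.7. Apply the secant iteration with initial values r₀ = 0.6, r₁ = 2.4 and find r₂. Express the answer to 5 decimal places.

0.96737

g(0.6) = -1.8778812, g(2.4) = 7.3231764
r₂ = 2.4000000 − 7.3231764·(2.4000000 − 0.6000000) / (7.3231764 − (-1.8778812)) = 2.4000000 − (13.1817175)/(9.2010576) = 0.9673693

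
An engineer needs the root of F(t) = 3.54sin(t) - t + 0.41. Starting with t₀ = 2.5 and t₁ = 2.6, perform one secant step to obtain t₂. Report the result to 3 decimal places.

F(2.5) = 0.02859, F(2.6) = -0.36513
t₂ = 2.60000 − (-0.36513)·(2.60000 − 2.50000) / (-0.36513 − 0.02859) = 2.60000 − (-0.03651)/(-0.39372) = 2.50726

2.507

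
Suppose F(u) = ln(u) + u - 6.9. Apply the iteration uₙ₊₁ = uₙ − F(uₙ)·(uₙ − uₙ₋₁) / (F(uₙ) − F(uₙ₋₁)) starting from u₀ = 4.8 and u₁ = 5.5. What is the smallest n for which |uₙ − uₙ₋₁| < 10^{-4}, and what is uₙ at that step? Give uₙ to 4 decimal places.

F(4.8) = -0.531384, F(5.5) = 0.304748
u₂ = 5.500000 − 0.304748·(0.700000)/(0.836132) = 5.244868;  |Δ| = 0.255132
F(5.244868) = 0.002119
u₃ = 5.244868 − 0.002119·(-0.255132)/(-0.302629) = 5.243082;  |Δ| = 0.001786
F(5.243082) = -0.000008
u₄ = 5.243082 − (-0.000008)·(-0.001786)/(-0.002127) = 5.243089;  |Δ| = 0.000007
|u₄ − u₃| = 0.000007 < 10^{-4}

n = 4, uₙ = 5.2431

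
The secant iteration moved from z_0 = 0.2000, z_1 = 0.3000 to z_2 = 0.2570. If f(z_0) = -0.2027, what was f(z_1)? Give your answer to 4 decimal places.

The secant line through (0.2000, -0.2027) and (0.3000, f(z_1)) crosses zero at z_2 = 0.2570.
So (0.2000, -0.2027), (0.3000, f(z_1)), (0.2570, 0) are collinear:
f(z_1) = -0.2027 · (0.3000 − 0.2570) / (0.2000 − 0.2570) = -0.2027 · (0.043000)/(-0.057000) = 0.152914

0.1529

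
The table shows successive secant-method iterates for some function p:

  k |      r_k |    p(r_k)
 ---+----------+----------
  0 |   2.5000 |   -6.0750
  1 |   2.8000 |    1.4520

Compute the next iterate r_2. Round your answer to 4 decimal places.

2.7421

r_2 = 2.8000 − 1.4520·(2.8000 − 2.5000) / (1.4520 − (-6.0750))
   = 2.8000 − (0.435600)/(7.527000) = 2.742128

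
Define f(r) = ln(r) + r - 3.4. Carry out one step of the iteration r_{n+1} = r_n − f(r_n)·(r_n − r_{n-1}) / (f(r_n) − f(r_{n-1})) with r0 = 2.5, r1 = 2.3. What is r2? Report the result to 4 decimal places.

f(2.5) = 0.016291, f(2.3) = -0.267091
r2 = 2.300000 − (-0.267091)·(2.300000 − 2.500000) / (-0.267091 − 0.016291) = 2.300000 − (0.053418)/(-0.283382) = 2.488503

2.4885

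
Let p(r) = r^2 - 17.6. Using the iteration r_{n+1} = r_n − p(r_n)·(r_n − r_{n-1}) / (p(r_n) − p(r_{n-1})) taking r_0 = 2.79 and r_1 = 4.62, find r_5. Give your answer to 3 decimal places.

p(2.79) = -9.81590, p(4.62) = 3.74440
r_2 = 4.62000 − 3.74440·(4.62000 − 2.79000) / (3.74440 − (-9.81590)) = 4.62000 − (6.85225)/(13.56030) = 4.11468
p(4.11468) = -0.66938
r_3 = 4.11468 − (-0.66938)·(4.11468 − 4.62000) / (-0.66938 − 3.74440) = 4.11468 − (0.33825)/(-4.41378) = 4.19132
p(4.19132) = -0.03285
r_4 = 4.19132 − (-0.03285)·(4.19132 − 4.11468) / (-0.03285 − (-0.66938)) = 4.19132 − (-0.00252)/(0.63653) = 4.19527
p(4.19527) = 0.00032
r_5 = 4.19527 − 0.00032·(4.19527 − 4.19132) / (0.00032 − (-0.03285)) = 4.19527 − (0.00000)/(0.03317) = 4.19524

4.195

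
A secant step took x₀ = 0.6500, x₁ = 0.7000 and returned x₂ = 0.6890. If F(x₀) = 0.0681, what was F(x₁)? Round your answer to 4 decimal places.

-0.0192

The secant line through (0.6500, 0.0681) and (0.7000, F(x₁)) crosses zero at x₂ = 0.6890.
So (0.6500, 0.0681), (0.7000, F(x₁)), (0.6890, 0) are collinear:
F(x₁) = 0.0681 · (0.7000 − 0.6890) / (0.6500 − 0.6890) = 0.0681 · (0.011000)/(-0.039000) = -0.019208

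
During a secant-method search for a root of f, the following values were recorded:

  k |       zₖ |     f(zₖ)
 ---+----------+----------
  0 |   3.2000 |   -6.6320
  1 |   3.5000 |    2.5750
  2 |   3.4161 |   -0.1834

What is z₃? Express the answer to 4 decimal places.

3.4217

z₃ = 3.4161 − (-0.1834)·(3.4161 − 3.5000) / (-0.1834 − 2.5750)
   = 3.4161 − (0.015387)/(-2.758400) = 3.421678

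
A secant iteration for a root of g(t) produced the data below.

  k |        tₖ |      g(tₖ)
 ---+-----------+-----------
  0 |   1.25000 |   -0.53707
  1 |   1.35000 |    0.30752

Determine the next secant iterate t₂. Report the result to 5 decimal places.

1.31359

t₂ = 1.35000 − 0.30752·(1.35000 − 1.25000) / (0.30752 − (-0.53707))
   = 1.35000 − (0.0307520)/(0.8445900) = 1.3135894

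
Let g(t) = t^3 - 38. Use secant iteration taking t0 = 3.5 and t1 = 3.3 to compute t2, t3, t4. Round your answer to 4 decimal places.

g(3.5) = 4.875000, g(3.3) = -2.063000
t2 = 3.300000 − (-2.063000)·(3.300000 − 3.500000) / (-2.063000 − 4.875000) = 3.300000 − (0.412600)/(-6.938000) = 3.359470
g(3.359470) = -0.084906
t3 = 3.359470 − (-0.084906)·(3.359470 − 3.300000) / (-0.084906 − (-2.063000)) = 3.359470 − (-0.005049)/(1.978094) = 3.362022
g(3.362022) = 0.001587
t4 = 3.362022 − 0.001587·(3.362022 − 3.359470) / (0.001587 − (-0.084906)) = 3.362022 − (0.000004)/(0.086492) = 3.361975

3.3595, 3.3620, 3.3620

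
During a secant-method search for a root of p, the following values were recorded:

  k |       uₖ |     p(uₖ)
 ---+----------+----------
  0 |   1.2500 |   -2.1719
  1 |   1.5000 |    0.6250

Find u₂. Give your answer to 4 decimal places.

u₂ = 1.5000 − 0.6250·(1.5000 − 1.2500) / (0.6250 − (-2.1719))
   = 1.5000 − (0.156250)/(2.796900) = 1.444135

1.4441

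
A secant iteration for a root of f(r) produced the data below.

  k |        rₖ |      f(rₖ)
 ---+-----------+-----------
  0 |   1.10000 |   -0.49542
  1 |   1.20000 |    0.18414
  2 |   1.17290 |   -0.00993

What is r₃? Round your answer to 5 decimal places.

1.17429

r₃ = 1.17290 − (-0.00993)·(1.17290 − 1.20000) / (-0.00993 − 0.18414)
   = 1.17290 − (0.0002691)/(-0.1940700) = 1.1742866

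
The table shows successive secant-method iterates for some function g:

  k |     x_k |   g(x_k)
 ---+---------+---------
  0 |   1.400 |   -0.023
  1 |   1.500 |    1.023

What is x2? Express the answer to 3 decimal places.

x2 = 1.500 − 1.023·(1.500 − 1.400) / (1.023 − (-0.023))
   = 1.500 − (0.10230)/(1.04600) = 1.40220

1.402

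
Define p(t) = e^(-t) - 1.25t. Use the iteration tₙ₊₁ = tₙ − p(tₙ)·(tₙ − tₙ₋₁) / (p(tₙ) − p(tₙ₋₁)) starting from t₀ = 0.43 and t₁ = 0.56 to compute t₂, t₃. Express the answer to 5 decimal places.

0.49076, 0.49006

p(0.43) = 0.1130091, p(0.56) = -0.1287909
t₂ = 0.5600000 − (-0.1287909)·(0.5600000 − 0.4300000) / (-0.1287909 − 0.1130091) = 0.5600000 − (-0.0167428)/(-0.2418000) = 0.4907576
p(0.4907576) = -0.0012845
t₃ = 0.4907576 − (-0.0012845)·(0.4907576 − 0.5600000) / (-0.0012845 − (-0.1287909)) = 0.4907576 − (0.0000889)/(0.1275064) = 0.4900600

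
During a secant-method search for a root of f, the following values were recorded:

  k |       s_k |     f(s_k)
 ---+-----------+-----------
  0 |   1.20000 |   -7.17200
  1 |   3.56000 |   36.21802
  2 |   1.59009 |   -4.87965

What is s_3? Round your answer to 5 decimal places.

s_3 = 1.59009 − (-4.87965)·(1.59009 − 3.56000) / (-4.87965 − 36.21802)
   = 1.59009 − (9.6124713)/(-41.0976700) = 1.8239833

1.82398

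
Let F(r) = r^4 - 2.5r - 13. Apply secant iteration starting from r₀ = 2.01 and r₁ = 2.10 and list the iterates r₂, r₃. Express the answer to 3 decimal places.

2.063, 2.064

F(2.01) = -1.70259, F(2.10) = 1.19810
r₂ = 2.10000 − 1.19810·(2.10000 − 2.01000) / (1.19810 − (-1.70259)) = 2.10000 − (0.10783)/(2.90069) = 2.06283
F(2.06283) = -0.04989
r₃ = 2.06283 − (-0.04989)·(2.06283 − 2.10000) / (-0.04989 − 1.19810) = 2.06283 − (0.00185)/(-1.24799) = 2.06431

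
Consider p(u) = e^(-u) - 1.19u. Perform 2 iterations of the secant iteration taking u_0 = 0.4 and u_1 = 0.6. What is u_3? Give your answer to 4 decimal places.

p(0.4) = 0.194320, p(0.6) = -0.165188
u_2 = 0.600000 − (-0.165188)·(0.600000 − 0.400000) / (-0.165188 − 0.194320) = 0.600000 − (-0.033038)/(-0.359508) = 0.508103
p(0.508103) = -0.003007
u_3 = 0.508103 − (-0.003007)·(0.508103 − 0.600000) / (-0.003007 − (-0.165188)) = 0.508103 − (0.000276)/(0.162181) = 0.506399

0.5064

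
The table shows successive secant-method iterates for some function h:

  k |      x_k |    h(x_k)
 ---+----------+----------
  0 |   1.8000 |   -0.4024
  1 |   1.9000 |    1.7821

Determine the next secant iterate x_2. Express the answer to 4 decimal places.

x_2 = 1.9000 − 1.7821·(1.9000 − 1.8000) / (1.7821 − (-0.4024))
   = 1.9000 − (0.178210)/(2.184500) = 1.818421

1.8184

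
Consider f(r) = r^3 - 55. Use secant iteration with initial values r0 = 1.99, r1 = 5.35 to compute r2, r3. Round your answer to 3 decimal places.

3.080, 3.552

f(1.99) = -47.11940, f(5.35) = 98.13037
r2 = 5.35000 − 98.13037·(5.35000 − 1.99000) / (98.13037 − (-47.11940)) = 5.35000 − (329.71806)/(145.24978) = 3.07999
f(3.07999) = -25.78210
r3 = 3.07999 − (-25.78210)·(3.07999 − 5.35000) / (-25.78210 − 98.13037) = 3.07999 − (58.52555)/(-123.91247) = 3.55231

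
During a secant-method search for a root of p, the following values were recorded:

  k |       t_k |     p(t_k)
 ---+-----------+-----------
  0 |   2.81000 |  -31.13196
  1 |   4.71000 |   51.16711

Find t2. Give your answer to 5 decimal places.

t2 = 4.71000 − 51.16711·(4.71000 − 2.81000) / (51.16711 − (-31.13196))
   = 4.71000 − (97.2175090)/(82.2990700) = 3.5287289

3.52873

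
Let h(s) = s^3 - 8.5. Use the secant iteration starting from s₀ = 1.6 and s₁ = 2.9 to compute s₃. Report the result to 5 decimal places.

1.98739

h(1.6) = -4.4040000, h(2.9) = 15.8890000
s₂ = 2.9000000 − 15.8890000·(2.9000000 − 1.6000000) / (15.8890000 − (-4.4040000)) = 2.9000000 − (20.6557000)/(20.2930000) = 1.8821268
h(1.8821268) = -1.8327511
s₃ = 1.8821268 − (-1.8327511)·(1.8821268 − 2.9000000) / (-1.8327511 − 15.8890000) = 1.8821268 − (1.8655082)/(-17.7217511) = 1.9873934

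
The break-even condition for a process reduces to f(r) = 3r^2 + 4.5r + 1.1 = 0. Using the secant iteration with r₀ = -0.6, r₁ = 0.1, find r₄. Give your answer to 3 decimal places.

f(-0.6) = -0.52000, f(0.1) = 1.58000
r₂ = 0.10000 − 1.58000·(0.10000 − (-0.60000)) / (1.58000 − (-0.52000)) = 0.10000 − (1.10600)/(2.10000) = -0.42667
f(-0.42667) = -0.27387
r₃ = -0.42667 − (-0.27387)·(-0.42667 − 0.10000) / (-0.27387 − 1.58000) = -0.42667 − (0.14424)/(-1.85387) = -0.34886
f(-0.34886) = -0.10477
r₄ = -0.34886 − (-0.10477)·(-0.34886 − (-0.42667)) / (-0.10477 − (-0.27387)) = -0.34886 − (-0.00815)/(0.16910) = -0.30066

-0.301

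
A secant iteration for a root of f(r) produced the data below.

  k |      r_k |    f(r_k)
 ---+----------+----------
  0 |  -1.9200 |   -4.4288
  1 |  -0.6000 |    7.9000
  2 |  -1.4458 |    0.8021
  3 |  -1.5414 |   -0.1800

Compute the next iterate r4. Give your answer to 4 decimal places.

r4 = -1.5414 − (-0.1800)·(-1.5414 − (-1.4458)) / (-0.1800 − 0.8021)
   = -1.5414 − (0.017208)/(-0.982100) = -1.523878

-1.5239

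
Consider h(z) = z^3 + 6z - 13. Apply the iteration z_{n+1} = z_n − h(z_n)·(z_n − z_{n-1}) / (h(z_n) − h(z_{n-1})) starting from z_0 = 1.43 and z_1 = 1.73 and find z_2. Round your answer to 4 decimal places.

h(1.43) = -1.495793, h(1.73) = 2.557717
z_2 = 1.730000 − 2.557717·(1.730000 − 1.430000) / (2.557717 − (-1.495793)) = 1.730000 − (0.767315)/(4.053510) = 1.540704

1.5407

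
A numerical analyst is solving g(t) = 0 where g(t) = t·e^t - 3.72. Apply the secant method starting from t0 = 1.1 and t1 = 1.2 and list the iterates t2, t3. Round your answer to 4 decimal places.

1.1611, 1.1628

g(1.1) = -0.415417, g(1.2) = 0.264140
t2 = 1.200000 − 0.264140·(1.200000 − 1.100000) / (0.264140 − (-0.415417)) = 1.200000 − (0.026414)/(0.679558) = 1.161131
g(1.161131) = -0.011881
t3 = 1.161131 − (-0.011881)·(1.161131 − 1.200000) / (-0.011881 − 0.264140) = 1.161131 − (0.000462)/(-0.276021) = 1.162804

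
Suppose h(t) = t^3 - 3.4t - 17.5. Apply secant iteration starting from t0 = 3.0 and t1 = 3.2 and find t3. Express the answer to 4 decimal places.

3.0292

h(3.0) = -0.700000, h(3.2) = 4.388000
t2 = 3.200000 − 4.388000·(3.200000 − 3.000000) / (4.388000 − (-0.700000)) = 3.200000 − (0.877600)/(5.088000) = 3.027516
h(3.027516) = -0.043794
t3 = 3.027516 − (-0.043794)·(3.027516 − 3.200000) / (-0.043794 − 4.388000) = 3.027516 − (0.007554)/(-4.431794) = 3.029220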